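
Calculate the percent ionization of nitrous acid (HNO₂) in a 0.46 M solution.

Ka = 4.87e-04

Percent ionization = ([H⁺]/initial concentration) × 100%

Using Ka equilibrium: x² + Ka×x - Ka×C = 0. Solving: [H⁺] = 1.4726e-02. Percent = (1.4726e-02/0.46) × 100

Percent ionization = 3.2%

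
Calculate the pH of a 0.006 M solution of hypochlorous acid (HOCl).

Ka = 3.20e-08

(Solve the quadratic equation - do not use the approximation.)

x² + Ka×x - Ka×C = 0. Using quadratic formula: [H⁺] = 1.3840e-05

pH = 4.86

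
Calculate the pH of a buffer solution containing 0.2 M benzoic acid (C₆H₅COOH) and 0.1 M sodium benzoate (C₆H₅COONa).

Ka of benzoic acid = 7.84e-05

pKa = -log(7.84e-05) = 4.11. pH = pKa + log([A⁻]/[HA]) = 4.11 + log(0.1/0.2)

pH = 3.80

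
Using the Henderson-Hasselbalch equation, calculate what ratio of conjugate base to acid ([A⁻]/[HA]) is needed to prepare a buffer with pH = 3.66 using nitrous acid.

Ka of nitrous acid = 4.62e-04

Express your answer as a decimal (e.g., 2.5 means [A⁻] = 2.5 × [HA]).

pKa = -log(4.62e-04) = 3.3354. pH = pKa + log([A⁻]/[HA]), so log([A⁻]/[HA]) = pH − pKa = 3.66 − 3.3354 = 0.3246. [A⁻]/[HA] = 10^(0.3246) = 2.11

[A⁻]/[HA] = 2.11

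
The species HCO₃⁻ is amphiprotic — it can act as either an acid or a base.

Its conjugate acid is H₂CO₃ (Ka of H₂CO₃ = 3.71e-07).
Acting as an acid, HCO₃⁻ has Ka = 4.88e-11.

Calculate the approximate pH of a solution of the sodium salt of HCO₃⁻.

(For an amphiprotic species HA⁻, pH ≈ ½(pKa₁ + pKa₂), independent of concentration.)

pKa₁ = -log(3.71e-07) = 6.43; pKa₂ = -log(4.88e-11) = 10.31. For an amphiprotic species, pH ≈ ½(pKa₁ + pKa₂) = ½(6.43 + 10.31) = 8.37.

pH = 8.37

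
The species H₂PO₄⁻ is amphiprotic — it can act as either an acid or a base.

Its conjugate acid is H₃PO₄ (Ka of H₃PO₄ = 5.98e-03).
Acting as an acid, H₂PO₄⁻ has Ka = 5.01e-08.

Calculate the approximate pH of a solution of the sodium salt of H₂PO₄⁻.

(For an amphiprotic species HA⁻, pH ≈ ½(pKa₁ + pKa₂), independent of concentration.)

pKa₁ = -log(5.98e-03) = 2.22; pKa₂ = -log(5.01e-08) = 7.30. For an amphiprotic species, pH ≈ ½(pKa₁ + pKa₂) = ½(2.22 + 7.30) = 4.76.

pH = 4.76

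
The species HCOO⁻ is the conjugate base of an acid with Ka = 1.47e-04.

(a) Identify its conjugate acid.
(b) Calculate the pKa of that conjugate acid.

(a) The conjugate acid is formed by adding one H⁺ to HCOO⁻, giving HCOOH. (b) pKa = -log(Ka) = -log(1.47e-04) = 3.83.

Conjugate acid: HCOOH; pK_a = 3.83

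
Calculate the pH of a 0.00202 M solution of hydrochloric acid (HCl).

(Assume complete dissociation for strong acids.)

[H⁺] = 0.00202 M for strong acid. pH = -log[H⁺] = -log(0.00202)

pH = 2.69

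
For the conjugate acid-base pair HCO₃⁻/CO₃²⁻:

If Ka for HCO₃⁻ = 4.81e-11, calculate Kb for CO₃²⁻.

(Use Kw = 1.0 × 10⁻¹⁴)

For a conjugate pair Ka × Kb = Kw, so Kb = Kw/Ka = 1.0 × 10⁻¹⁴ / 4.81e-11 = 2.08e-04.

K_b = 2.08e-04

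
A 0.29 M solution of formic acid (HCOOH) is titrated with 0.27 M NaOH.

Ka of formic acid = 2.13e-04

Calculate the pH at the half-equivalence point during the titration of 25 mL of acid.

At half-equivalence [HA] = [A⁻], so Henderson-Hasselbalch gives pH = pKa = -log(2.13e-04) = 3.67.

pH = pKa = 3.67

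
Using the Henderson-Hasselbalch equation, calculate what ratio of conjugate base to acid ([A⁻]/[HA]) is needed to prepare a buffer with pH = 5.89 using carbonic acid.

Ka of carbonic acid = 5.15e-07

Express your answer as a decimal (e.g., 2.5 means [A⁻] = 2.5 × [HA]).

pKa = -log(5.15e-07) = 6.2882. pH = pKa + log([A⁻]/[HA]), so log([A⁻]/[HA]) = pH − pKa = 5.89 − 6.2882 = -0.3982. [A⁻]/[HA] = 10^(-0.3982) = 0.400

[A⁻]/[HA] = 0.400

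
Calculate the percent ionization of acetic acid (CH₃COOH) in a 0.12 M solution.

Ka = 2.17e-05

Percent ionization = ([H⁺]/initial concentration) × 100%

Using Ka equilibrium: x² + Ka×x - Ka×C = 0. Solving: [H⁺] = 1.6029e-03. Percent = (1.6029e-03/0.12) × 100

Percent ionization = 1.34%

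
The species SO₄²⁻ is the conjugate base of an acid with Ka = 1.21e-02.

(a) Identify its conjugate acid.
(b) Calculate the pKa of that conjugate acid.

(a) The conjugate acid is formed by adding one H⁺ to SO₄²⁻, giving HSO₄⁻. (b) pKa = -log(Ka) = -log(1.21e-02) = 1.92.

Conjugate acid: HSO₄⁻; pK_a = 1.92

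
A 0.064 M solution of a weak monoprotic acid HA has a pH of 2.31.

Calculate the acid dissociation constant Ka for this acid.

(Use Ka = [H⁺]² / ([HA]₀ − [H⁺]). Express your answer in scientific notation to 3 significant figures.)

[H⁺] = 10^(−pH) = 10^(−2.31) = 4.898e-03 M. For HA ⇌ H⁺ + A⁻, Ka = [H⁺][A⁻]/[HA] = [H⁺]² / ([HA]₀ − [H⁺]) = (4.898e-03)² / (0.064 − 4.898e-03) = 4.06e-04.

K_a = 4.06e-04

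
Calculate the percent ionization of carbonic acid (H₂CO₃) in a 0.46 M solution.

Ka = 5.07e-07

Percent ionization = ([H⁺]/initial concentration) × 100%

Using Ka equilibrium: x² + Ka×x - Ka×C = 0. Solving: [H⁺] = 4.8268e-04. Percent = (4.8268e-04/0.46) × 100

Percent ionization = 0.105%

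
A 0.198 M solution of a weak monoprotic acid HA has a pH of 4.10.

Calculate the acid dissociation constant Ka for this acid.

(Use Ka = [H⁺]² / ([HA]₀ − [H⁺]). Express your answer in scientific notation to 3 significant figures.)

[H⁺] = 10^(−pH) = 10^(−4.10) = 7.943e-05 M. For HA ⇌ H⁺ + A⁻, Ka = [H⁺][A⁻]/[HA] = [H⁺]² / ([HA]₀ − [H⁺]) = (7.943e-05)² / (0.198 − 7.943e-05) = 3.19e-08.

K_a = 3.19e-08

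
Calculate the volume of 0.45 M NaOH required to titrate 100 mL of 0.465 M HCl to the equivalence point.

At equivalence: moles acid = moles base. moles HCl = 0.465 × 100/1000 = 0.0465 mol. V_base = moles / 0.45 × 1000 = 103.3 mL.

V_{base} = 103.3 mL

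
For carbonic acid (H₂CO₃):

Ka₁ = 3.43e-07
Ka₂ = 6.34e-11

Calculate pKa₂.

pKa₂ = -log(Ka₂) = -log(6.34e-11) = 10.20.

pK_{a2} = 10.20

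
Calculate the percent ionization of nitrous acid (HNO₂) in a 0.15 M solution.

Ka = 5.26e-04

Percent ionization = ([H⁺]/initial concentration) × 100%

Using Ka equilibrium: x² + Ka×x - Ka×C = 0. Solving: [H⁺] = 8.6235e-03. Percent = (8.6235e-03/0.15) × 100

Percent ionization = 5.75%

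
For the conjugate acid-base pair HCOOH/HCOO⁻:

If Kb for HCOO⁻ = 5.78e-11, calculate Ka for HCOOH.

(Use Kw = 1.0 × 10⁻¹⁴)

For a conjugate pair Ka × Kb = Kw, so Ka = Kw/Kb = 1.0 × 10⁻¹⁴ / 5.78e-11 = 1.73e-04.

K_a = 1.73e-04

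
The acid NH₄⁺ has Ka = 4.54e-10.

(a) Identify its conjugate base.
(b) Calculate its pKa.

(a) The conjugate base is formed by removing one H⁺ from NH₄⁺, giving NH₃. (b) pKa = -log(Ka) = -log(4.54e-10) = 9.34.

Conjugate base: NH₃; pK_a = 9.34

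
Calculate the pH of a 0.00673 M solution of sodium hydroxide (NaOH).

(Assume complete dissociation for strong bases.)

[OH⁻] = 0.00673 M for strong base. pOH = -log[OH⁻] = 2.17, pH = 14 - pOH

pH = 11.83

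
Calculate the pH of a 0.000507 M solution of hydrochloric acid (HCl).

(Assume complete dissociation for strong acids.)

[H⁺] = 0.000507 M for strong acid. pH = -log[H⁺] = -log(0.000507)

pH = 3.29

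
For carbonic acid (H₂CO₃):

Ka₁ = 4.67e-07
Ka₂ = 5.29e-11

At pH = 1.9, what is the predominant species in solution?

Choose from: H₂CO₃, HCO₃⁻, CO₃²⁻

pKa₁ = 6.33, pKa₂ = 10.28. For a polyprotic acid the predominant species crosses at each pKa: below pKa_n the protonated form dominates, above it the deprotonated form does. At pH = 1.9, the predominant species is H₂CO₃.

H₂CO₃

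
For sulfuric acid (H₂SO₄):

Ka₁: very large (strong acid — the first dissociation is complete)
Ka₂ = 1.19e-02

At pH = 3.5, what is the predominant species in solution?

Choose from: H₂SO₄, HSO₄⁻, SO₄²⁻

The first dissociation is complete, so H₂SO₄ itself is never the predominant species in water; pKa₂ = -log(1.19e-02) = 1.92. For a polyprotic acid the predominant species crosses at each pKa: below pKa_n the protonated form dominates, above it the deprotonated form does. At pH = 3.5, the predominant species is SO₄²⁻.

SO₄²⁻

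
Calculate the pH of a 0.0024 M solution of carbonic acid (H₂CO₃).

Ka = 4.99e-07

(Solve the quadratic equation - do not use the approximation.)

x² + Ka×x - Ka×C = 0. Using quadratic formula: [H⁺] = 3.4358e-05

pH = 4.46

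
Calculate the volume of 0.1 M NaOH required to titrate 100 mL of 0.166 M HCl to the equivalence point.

At equivalence: moles acid = moles base. moles HCl = 0.166 × 100/1000 = 0.0166 mol. V_base = moles / 0.1 × 1000 = 166.0 mL.

V_{base} = 166.0 mL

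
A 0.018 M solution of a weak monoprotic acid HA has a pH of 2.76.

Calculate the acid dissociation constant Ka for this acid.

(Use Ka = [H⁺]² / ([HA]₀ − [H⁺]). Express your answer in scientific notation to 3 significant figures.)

[H⁺] = 10^(−pH) = 10^(−2.76) = 1.738e-03 M. For HA ⇌ H⁺ + A⁻, Ka = [H⁺][A⁻]/[HA] = [H⁺]² / ([HA]₀ − [H⁺]) = (1.738e-03)² / (0.018 − 1.738e-03) = 1.86e-04.

K_a = 1.86e-04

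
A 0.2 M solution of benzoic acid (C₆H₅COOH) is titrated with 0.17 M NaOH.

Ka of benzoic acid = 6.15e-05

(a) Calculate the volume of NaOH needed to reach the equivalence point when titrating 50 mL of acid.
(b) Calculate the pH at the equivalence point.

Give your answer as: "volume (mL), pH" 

moles acid = 0.2 × 50/1000 = 0.01 mol; V_base = moles/0.17 × 1000 = 58.8 mL. At equivalence only the conjugate base is present: [A⁻] = 0.01/0.109 = 9.1892e-02 M. Kb = Kw/Ka = 1.63e-10; [OH⁻] = √(Kb × [A⁻]) = 3.8655e-06; pOH = 5.41; pH = 14 - pOH = 8.59.

V = 58.8 mL, pH = 8.59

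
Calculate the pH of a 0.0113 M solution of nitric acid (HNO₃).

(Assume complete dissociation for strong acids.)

[H⁺] = 0.0113 M for strong acid. pH = -log[H⁺] = -log(0.0113)

pH = 1.95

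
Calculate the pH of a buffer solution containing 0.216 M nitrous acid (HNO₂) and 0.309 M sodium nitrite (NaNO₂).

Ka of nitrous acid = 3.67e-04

pKa = -log(3.67e-04) = 3.44. pH = pKa + log([A⁻]/[HA]) = 3.44 + log(0.309/0.216)

pH = 3.59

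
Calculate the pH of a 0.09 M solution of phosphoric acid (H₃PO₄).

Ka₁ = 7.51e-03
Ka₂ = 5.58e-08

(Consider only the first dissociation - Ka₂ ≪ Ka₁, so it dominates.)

First dissociation dominates. From Ka₁ = [H⁺][HA⁻]/[H₂A], x² + Ka₁·x − Ka₁·C = 0 with C = 0.09 M and Ka₁ = 7.51e-03. Solving: [H⁺] = (−Ka₁ + √(Ka₁² + 4·Ka₁·C)) / 2 = 2.2513e-02 M. pH = -log(2.2513e-02) = 1.65.

pH = 1.65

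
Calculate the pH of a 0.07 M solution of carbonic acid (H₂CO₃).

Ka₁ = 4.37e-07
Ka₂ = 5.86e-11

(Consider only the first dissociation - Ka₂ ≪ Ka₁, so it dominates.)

First dissociation dominates. From Ka₁ = [H⁺][HA⁻]/[H₂A], x² + Ka₁·x − Ka₁·C = 0 with C = 0.07 M and Ka₁ = 4.37e-07. Solving: [H⁺] = (−Ka₁ + √(Ka₁² + 4·Ka₁·C)) / 2 = 1.7468e-04 M. pH = -log(1.7468e-04) = 3.76.

pH = 3.76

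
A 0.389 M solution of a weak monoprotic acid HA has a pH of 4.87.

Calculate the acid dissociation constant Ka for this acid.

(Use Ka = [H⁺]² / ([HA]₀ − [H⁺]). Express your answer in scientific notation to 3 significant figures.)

[H⁺] = 10^(−pH) = 10^(−4.87) = 1.349e-05 M. For HA ⇌ H⁺ + A⁻, Ka = [H⁺][A⁻]/[HA] = [H⁺]² / ([HA]₀ − [H⁺]) = (1.349e-05)² / (0.389 − 1.349e-05) = 4.68e-10.

K_a = 4.68e-10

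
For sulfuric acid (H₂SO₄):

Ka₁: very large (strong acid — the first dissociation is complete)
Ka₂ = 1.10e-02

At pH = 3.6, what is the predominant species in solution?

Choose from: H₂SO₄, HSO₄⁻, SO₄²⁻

The first dissociation is complete, so H₂SO₄ itself is never the predominant species in water; pKa₂ = -log(1.10e-02) = 1.96. For a polyprotic acid the predominant species crosses at each pKa: below pKa_n the protonated form dominates, above it the deprotonated form does. At pH = 3.6, the predominant species is SO₄²⁻.

SO₄²⁻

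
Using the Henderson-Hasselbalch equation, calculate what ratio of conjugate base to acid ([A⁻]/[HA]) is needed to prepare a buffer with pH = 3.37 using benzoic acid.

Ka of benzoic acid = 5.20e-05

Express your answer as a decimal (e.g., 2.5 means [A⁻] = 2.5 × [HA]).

pKa = -log(5.20e-05) = 4.2840. pH = pKa + log([A⁻]/[HA]), so log([A⁻]/[HA]) = pH − pKa = 3.37 − 4.2840 = -0.9140. [A⁻]/[HA] = 10^(-0.9140) = 0.122

[A⁻]/[HA] = 0.122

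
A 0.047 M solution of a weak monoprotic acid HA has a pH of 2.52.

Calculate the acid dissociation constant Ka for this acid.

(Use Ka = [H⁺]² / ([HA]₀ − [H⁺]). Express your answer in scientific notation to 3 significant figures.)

[H⁺] = 10^(−pH) = 10^(−2.52) = 3.020e-03 M. For HA ⇌ H⁺ + A⁻, Ka = [H⁺][A⁻]/[HA] = [H⁺]² / ([HA]₀ − [H⁺]) = (3.020e-03)² / (0.047 − 3.020e-03) = 2.07e-04.

K_a = 2.07e-04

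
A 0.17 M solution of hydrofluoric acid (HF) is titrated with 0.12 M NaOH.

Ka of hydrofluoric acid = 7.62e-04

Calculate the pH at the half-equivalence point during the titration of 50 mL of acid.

At half-equivalence [HA] = [A⁻], so Henderson-Hasselbalch gives pH = pKa = -log(7.62e-04) = 3.12.

pH = pKa = 3.12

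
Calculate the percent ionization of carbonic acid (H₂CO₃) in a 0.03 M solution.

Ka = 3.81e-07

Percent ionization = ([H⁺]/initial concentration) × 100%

Using Ka equilibrium: x² + Ka×x - Ka×C = 0. Solving: [H⁺] = 1.0672e-04. Percent = (1.0672e-04/0.03) × 100

Percent ionization = 0.356%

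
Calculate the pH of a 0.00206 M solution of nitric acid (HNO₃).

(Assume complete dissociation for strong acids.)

[H⁺] = 0.00206 M for strong acid. pH = -log[H⁺] = -log(0.00206)

pH = 2.69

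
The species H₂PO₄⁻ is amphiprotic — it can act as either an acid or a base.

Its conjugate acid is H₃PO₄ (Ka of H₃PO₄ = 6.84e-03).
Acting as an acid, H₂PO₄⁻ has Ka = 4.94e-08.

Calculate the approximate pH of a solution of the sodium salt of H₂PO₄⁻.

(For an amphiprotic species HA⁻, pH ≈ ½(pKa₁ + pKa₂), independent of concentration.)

pKa₁ = -log(6.84e-03) = 2.16; pKa₂ = -log(4.94e-08) = 7.31. For an amphiprotic species, pH ≈ ½(pKa₁ + pKa₂) = ½(2.16 + 7.31) = 4.74.

pH = 4.74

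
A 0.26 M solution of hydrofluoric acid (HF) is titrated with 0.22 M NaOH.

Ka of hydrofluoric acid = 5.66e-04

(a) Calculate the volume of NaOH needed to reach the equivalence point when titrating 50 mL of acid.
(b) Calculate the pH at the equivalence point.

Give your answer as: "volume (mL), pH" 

moles acid = 0.26 × 50/1000 = 0.013 mol; V_base = moles/0.22 × 1000 = 59.1 mL. At equivalence only the conjugate base is present: [A⁻] = 0.013/0.109 = 1.1917e-01 M. Kb = Kw/Ka = 1.77e-11; [OH⁻] = √(Kb × [A⁻]) = 1.4510e-06; pOH = 5.84; pH = 14 - pOH = 8.16.

V = 59.1 mL, pH = 8.16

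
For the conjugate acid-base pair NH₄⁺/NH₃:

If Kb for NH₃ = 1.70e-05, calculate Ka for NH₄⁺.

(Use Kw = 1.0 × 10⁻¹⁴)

For a conjugate pair Ka × Kb = Kw, so Ka = Kw/Kb = 1.0 × 10⁻¹⁴ / 1.70e-05 = 5.88e-10.

K_a = 5.88e-10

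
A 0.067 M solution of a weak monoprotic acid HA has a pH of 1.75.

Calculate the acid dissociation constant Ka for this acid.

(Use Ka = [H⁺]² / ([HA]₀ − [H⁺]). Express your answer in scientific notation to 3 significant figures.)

[H⁺] = 10^(−pH) = 10^(−1.75) = 1.778e-02 M. For HA ⇌ H⁺ + A⁻, Ka = [H⁺][A⁻]/[HA] = [H⁺]² / ([HA]₀ − [H⁺]) = (1.778e-02)² / (0.067 − 1.778e-02) = 6.43e-03.

K_a = 6.43e-03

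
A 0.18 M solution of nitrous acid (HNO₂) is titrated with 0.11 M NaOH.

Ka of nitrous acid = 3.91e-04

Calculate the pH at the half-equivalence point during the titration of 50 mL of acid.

At half-equivalence [HA] = [A⁻], so Henderson-Hasselbalch gives pH = pKa = -log(3.91e-04) = 3.41.

pH = pKa = 3.41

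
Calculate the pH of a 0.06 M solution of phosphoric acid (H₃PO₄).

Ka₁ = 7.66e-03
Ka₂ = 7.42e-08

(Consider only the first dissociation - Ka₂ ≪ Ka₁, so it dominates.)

First dissociation dominates. From Ka₁ = [H⁺][HA⁻]/[H₂A], x² + Ka₁·x − Ka₁·C = 0 with C = 0.06 M and Ka₁ = 7.66e-03. Solving: [H⁺] = (−Ka₁ + √(Ka₁² + 4·Ka₁·C)) / 2 = 1.7948e-02 M. pH = -log(1.7948e-02) = 1.75.

pH = 1.75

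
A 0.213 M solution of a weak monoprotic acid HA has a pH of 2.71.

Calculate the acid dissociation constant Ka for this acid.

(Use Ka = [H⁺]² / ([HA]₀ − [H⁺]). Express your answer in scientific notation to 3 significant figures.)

[H⁺] = 10^(−pH) = 10^(−2.71) = 1.950e-03 M. For HA ⇌ H⁺ + A⁻, Ka = [H⁺][A⁻]/[HA] = [H⁺]² / ([HA]₀ − [H⁺]) = (1.950e-03)² / (0.213 − 1.950e-03) = 1.80e-05.

K_a = 1.80e-05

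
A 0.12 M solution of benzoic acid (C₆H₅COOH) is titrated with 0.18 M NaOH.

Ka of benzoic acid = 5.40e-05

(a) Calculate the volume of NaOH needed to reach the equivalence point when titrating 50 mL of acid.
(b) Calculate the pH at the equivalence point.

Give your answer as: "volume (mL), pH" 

moles acid = 0.12 × 50/1000 = 0.006 mol; V_base = moles/0.18 × 1000 = 33.3 mL. At equivalence only the conjugate base is present: [A⁻] = 0.006/0.083 = 7.2000e-02 M. Kb = Kw/Ka = 1.85e-10; [OH⁻] = √(Kb × [A⁻]) = 3.6515e-06; pOH = 5.44; pH = 14 - pOH = 8.56.

V = 33.3 mL, pH = 8.56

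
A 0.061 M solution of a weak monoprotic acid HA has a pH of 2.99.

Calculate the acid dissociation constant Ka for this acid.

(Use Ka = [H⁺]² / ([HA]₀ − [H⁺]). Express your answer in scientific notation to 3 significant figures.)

[H⁺] = 10^(−pH) = 10^(−2.99) = 1.023e-03 M. For HA ⇌ H⁺ + A⁻, Ka = [H⁺][A⁻]/[HA] = [H⁺]² / ([HA]₀ − [H⁺]) = (1.023e-03)² / (0.061 − 1.023e-03) = 1.75e-05.

K_a = 1.75e-05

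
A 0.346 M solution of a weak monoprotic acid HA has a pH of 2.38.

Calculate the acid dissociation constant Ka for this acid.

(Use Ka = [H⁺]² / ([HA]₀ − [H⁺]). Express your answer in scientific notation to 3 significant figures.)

[H⁺] = 10^(−pH) = 10^(−2.38) = 4.169e-03 M. For HA ⇌ H⁺ + A⁻, Ka = [H⁺][A⁻]/[HA] = [H⁺]² / ([HA]₀ − [H⁺]) = (4.169e-03)² / (0.346 − 4.169e-03) = 5.08e-05.

K_a = 5.08e-05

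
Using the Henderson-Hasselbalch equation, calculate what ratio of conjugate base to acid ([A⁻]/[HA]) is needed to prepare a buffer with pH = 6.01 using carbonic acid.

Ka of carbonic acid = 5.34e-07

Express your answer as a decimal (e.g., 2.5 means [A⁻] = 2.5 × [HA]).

pKa = -log(5.34e-07) = 6.2725. pH = pKa + log([A⁻]/[HA]), so log([A⁻]/[HA]) = pH − pKa = 6.01 − 6.2725 = -0.2625. [A⁻]/[HA] = 10^(-0.2625) = 0.546

[A⁻]/[HA] = 0.546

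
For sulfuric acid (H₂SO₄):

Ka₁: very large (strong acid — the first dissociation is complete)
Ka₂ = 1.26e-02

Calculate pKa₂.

pKa₂ = -log(Ka₂) = -log(1.26e-02) = 1.90.

pK_{a2} = 1.90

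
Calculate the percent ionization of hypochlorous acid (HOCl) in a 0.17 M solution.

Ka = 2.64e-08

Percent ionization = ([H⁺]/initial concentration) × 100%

Using Ka equilibrium: x² + Ka×x - Ka×C = 0. Solving: [H⁺] = 6.6979e-05. Percent = (6.6979e-05/0.17) × 100

Percent ionization = 0.0394%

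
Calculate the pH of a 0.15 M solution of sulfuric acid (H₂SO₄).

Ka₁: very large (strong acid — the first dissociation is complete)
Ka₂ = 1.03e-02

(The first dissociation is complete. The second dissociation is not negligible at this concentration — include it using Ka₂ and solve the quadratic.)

First dissociation is complete: [H⁺]₀ = [HSO₄⁻]₀ = C = 0.15 M. Second dissociation HSO₄⁻ ⇌ H⁺ + SO₄²⁻: let x = [SO₄²⁻]. Ka₂ = (C + x)·x / (C − x) = 1.03e-02 → x² + (C + Ka₂)·x − Ka₂·C = 0 → x² + 0.16030·x − 1.545e-03 = 0. x = (−0.16030 + √(0.16030² + 4 × 1.545e-03)) / 2 = 9.1194e-03 M. [H⁺] = C + x = 0.15 + 9.1194e-03 = 1.5912e-01 M. pH = -log(1.5912e-01) = 0.80.

pH = 0.80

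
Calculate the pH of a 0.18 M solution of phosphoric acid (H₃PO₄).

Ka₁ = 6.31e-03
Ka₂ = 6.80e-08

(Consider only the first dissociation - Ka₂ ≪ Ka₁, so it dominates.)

First dissociation dominates. From Ka₁ = [H⁺][HA⁻]/[H₂A], x² + Ka₁·x − Ka₁·C = 0 with C = 0.18 M and Ka₁ = 6.31e-03. Solving: [H⁺] = (−Ka₁ + √(Ka₁² + 4·Ka₁·C)) / 2 = 3.0694e-02 M. pH = -log(3.0694e-02) = 1.51.

pH = 1.51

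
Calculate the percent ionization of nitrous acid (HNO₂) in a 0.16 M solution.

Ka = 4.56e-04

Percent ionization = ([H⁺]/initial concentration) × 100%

Using Ka equilibrium: x² + Ka×x - Ka×C = 0. Solving: [H⁺] = 8.3167e-03. Percent = (8.3167e-03/0.16) × 100

Percent ionization = 5.2%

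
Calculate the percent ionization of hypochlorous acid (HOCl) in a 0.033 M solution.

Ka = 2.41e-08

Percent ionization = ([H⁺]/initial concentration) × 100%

Using Ka equilibrium: x² + Ka×x - Ka×C = 0. Solving: [H⁺] = 2.8189e-05. Percent = (2.8189e-05/0.033) × 100

Percent ionization = 0.0854%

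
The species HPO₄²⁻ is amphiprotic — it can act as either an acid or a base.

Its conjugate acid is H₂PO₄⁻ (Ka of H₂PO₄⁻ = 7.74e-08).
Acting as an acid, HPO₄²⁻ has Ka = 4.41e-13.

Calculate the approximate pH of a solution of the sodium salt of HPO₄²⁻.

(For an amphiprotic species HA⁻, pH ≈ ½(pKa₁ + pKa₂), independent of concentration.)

pKa₁ = -log(7.74e-08) = 7.11; pKa₂ = -log(4.41e-13) = 12.36. For an amphiprotic species, pH ≈ ½(pKa₁ + pKa₂) = ½(7.11 + 12.36) = 9.73.

pH = 9.73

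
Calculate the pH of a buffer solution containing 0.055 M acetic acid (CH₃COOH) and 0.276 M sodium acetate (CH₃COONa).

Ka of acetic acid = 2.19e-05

pKa = -log(2.19e-05) = 4.66. pH = pKa + log([A⁻]/[HA]) = 4.66 + log(0.276/0.055)

pH = 5.36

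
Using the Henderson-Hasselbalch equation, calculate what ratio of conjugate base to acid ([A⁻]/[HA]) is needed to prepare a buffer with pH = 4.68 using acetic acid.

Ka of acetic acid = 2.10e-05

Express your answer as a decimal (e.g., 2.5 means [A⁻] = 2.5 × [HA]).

pKa = -log(2.10e-05) = 4.6778. pH = pKa + log([A⁻]/[HA]), so log([A⁻]/[HA]) = pH − pKa = 4.68 − 4.6778 = 0.0022. [A⁻]/[HA] = 10^(0.0022) = 1.01

[A⁻]/[HA] = 1.01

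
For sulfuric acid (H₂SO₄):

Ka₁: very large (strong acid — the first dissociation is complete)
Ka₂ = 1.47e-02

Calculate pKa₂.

pKa₂ = -log(Ka₂) = -log(1.47e-02) = 1.83.

pK_{a2} = 1.83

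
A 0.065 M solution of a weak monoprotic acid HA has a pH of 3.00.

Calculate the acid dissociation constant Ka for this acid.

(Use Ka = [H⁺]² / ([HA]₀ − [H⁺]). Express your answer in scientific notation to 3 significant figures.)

[H⁺] = 10^(−pH) = 10^(−3.00) = 1.000e-03 M. For HA ⇌ H⁺ + A⁻, Ka = [H⁺][A⁻]/[HA] = [H⁺]² / ([HA]₀ − [H⁺]) = (1.000e-03)² / (0.065 − 1.000e-03) = 1.56e-05.

K_a = 1.56e-05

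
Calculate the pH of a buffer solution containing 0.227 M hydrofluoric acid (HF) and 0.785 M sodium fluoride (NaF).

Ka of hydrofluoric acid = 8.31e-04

pKa = -log(8.31e-04) = 3.08. pH = pKa + log([A⁻]/[HA]) = 3.08 + log(0.785/0.227)

pH = 3.62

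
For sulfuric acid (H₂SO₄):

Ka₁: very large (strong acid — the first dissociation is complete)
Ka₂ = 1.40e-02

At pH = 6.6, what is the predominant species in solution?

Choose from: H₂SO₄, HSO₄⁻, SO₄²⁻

The first dissociation is complete, so H₂SO₄ itself is never the predominant species in water; pKa₂ = -log(1.40e-02) = 1.85. For a polyprotic acid the predominant species crosses at each pKa: below pKa_n the protonated form dominates, above it the deprotonated form does. At pH = 6.6, the predominant species is SO₄²⁻.

SO₄²⁻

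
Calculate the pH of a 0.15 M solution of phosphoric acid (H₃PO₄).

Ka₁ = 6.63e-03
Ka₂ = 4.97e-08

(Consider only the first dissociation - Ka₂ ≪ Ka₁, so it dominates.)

First dissociation dominates. From Ka₁ = [H⁺][HA⁻]/[H₂A], x² + Ka₁·x − Ka₁·C = 0 with C = 0.15 M and Ka₁ = 6.63e-03. Solving: [H⁺] = (−Ka₁ + √(Ka₁² + 4·Ka₁·C)) / 2 = 2.8394e-02 M. pH = -log(2.8394e-02) = 1.55.

pH = 1.55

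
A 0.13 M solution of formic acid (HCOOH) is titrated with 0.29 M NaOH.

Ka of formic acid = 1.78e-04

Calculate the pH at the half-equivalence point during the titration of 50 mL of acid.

At half-equivalence [HA] = [A⁻], so Henderson-Hasselbalch gives pH = pKa = -log(1.78e-04) = 3.75.

pH = pKa = 3.75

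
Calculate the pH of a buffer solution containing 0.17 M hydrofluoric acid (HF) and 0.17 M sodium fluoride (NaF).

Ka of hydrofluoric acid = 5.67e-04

pKa = -log(5.67e-04) = 3.25. pH = pKa + log([A⁻]/[HA]) = 3.25 + log(0.17/0.17)

pH = 3.25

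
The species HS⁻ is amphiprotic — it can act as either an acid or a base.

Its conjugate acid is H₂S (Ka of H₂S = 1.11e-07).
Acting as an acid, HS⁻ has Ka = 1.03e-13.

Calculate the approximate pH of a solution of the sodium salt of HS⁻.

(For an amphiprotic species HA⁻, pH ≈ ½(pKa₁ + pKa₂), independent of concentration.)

pKa₁ = -log(1.11e-07) = 6.95; pKa₂ = -log(1.03e-13) = 12.99. For an amphiprotic species, pH ≈ ½(pKa₁ + pKa₂) = ½(6.95 + 12.99) = 9.97.

pH = 9.97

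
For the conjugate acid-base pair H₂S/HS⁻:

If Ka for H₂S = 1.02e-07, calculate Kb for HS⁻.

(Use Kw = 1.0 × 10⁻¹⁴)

For a conjugate pair Ka × Kb = Kw, so Kb = Kw/Ka = 1.0 × 10⁻¹⁴ / 1.02e-07 = 9.80e-08.

K_b = 9.80e-08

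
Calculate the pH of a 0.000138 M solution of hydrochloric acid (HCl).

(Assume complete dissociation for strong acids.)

[H⁺] = 0.000138 M for strong acid. pH = -log[H⁺] = -log(0.000138)

pH = 3.86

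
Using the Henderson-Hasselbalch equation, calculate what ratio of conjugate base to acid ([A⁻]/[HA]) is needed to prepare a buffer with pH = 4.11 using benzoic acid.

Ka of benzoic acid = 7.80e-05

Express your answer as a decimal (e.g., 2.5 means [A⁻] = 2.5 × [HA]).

pKa = -log(7.80e-05) = 4.1079. pH = pKa + log([A⁻]/[HA]), so log([A⁻]/[HA]) = pH − pKa = 4.11 − 4.1079 = 0.0021. [A⁻]/[HA] = 10^(0.0021) = 1.00

[A⁻]/[HA] = 1.00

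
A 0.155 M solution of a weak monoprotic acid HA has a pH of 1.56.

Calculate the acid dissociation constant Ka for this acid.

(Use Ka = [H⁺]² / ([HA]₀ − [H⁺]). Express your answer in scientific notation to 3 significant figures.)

[H⁺] = 10^(−pH) = 10^(−1.56) = 2.754e-02 M. For HA ⇌ H⁺ + A⁻, Ka = [H⁺][A⁻]/[HA] = [H⁺]² / ([HA]₀ − [H⁺]) = (2.754e-02)² / (0.155 − 2.754e-02) = 5.95e-03.

K_a = 5.95e-03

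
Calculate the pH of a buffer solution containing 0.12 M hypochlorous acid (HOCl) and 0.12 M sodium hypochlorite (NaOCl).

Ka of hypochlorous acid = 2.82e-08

pKa = -log(2.82e-08) = 7.55. pH = pKa + log([A⁻]/[HA]) = 7.55 + log(0.12/0.12)

pH = 7.55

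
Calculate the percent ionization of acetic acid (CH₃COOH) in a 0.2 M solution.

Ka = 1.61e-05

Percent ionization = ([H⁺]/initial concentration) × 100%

Using Ka equilibrium: x² + Ka×x - Ka×C = 0. Solving: [H⁺] = 1.7864e-03. Percent = (1.7864e-03/0.2) × 100

Percent ionization = 0.893%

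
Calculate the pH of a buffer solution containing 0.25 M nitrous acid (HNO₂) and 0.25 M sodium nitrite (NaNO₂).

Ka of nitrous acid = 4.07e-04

pKa = -log(4.07e-04) = 3.39. pH = pKa + log([A⁻]/[HA]) = 3.39 + log(0.25/0.25)

pH = 3.39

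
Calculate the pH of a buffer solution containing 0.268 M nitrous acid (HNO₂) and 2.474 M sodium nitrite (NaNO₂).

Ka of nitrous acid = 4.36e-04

pKa = -log(4.36e-04) = 3.36. pH = pKa + log([A⁻]/[HA]) = 3.36 + log(2.474/0.268)

pH = 4.33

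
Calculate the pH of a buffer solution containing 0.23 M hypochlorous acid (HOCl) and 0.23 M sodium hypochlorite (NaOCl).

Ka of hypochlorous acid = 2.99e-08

pKa = -log(2.99e-08) = 7.52. pH = pKa + log([A⁻]/[HA]) = 7.52 + log(0.23/0.23)

pH = 7.52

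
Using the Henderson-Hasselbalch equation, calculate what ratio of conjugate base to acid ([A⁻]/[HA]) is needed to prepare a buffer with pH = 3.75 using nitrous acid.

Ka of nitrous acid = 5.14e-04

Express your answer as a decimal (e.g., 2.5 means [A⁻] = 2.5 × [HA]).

pKa = -log(5.14e-04) = 3.2890. pH = pKa + log([A⁻]/[HA]), so log([A⁻]/[HA]) = pH − pKa = 3.75 − 3.2890 = 0.4610. [A⁻]/[HA] = 10^(0.4610) = 2.89

[A⁻]/[HA] = 2.89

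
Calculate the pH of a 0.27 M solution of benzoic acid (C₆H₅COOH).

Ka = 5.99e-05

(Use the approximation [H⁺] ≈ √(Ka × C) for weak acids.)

[H⁺] = √(Ka × C) = √(5.99e-05 × 0.27) = 4.0216e-03. pH = -log(4.0216e-03)

pH = 2.40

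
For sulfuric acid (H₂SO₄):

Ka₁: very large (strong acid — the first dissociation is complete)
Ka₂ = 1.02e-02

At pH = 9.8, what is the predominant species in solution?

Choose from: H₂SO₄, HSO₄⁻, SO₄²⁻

The first dissociation is complete, so H₂SO₄ itself is never the predominant species in water; pKa₂ = -log(1.02e-02) = 1.99. For a polyprotic acid the predominant species crosses at each pKa: below pKa_n the protonated form dominates, above it the deprotonated form does. At pH = 9.8, the predominant species is SO₄²⁻.

SO₄²⁻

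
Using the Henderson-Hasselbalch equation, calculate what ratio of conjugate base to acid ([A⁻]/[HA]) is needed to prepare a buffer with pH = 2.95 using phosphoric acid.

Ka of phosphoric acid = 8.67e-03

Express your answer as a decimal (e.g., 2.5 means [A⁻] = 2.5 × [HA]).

pKa = -log(8.67e-03) = 2.0620. pH = pKa + log([A⁻]/[HA]), so log([A⁻]/[HA]) = pH − pKa = 2.95 − 2.0620 = 0.8880. [A⁻]/[HA] = 10^(0.8880) = 7.73

[A⁻]/[HA] = 7.73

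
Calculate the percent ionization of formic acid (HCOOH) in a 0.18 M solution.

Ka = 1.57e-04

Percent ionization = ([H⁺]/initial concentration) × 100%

Using Ka equilibrium: x² + Ka×x - Ka×C = 0. Solving: [H⁺] = 5.2381e-03. Percent = (5.2381e-03/0.18) × 100

Percent ionization = 2.91%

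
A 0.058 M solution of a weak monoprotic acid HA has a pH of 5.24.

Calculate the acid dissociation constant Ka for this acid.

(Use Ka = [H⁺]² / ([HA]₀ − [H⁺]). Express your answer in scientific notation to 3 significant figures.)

[H⁺] = 10^(−pH) = 10^(−5.24) = 5.754e-06 M. For HA ⇌ H⁺ + A⁻, Ka = [H⁺][A⁻]/[HA] = [H⁺]² / ([HA]₀ − [H⁺]) = (5.754e-06)² / (0.058 − 5.754e-06) = 5.71e-10.

K_a = 5.71e-10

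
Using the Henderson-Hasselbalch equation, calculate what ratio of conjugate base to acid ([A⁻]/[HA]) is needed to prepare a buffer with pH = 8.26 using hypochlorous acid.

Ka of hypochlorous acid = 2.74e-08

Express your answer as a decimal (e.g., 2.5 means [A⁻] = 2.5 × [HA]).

pKa = -log(2.74e-08) = 7.5622. pH = pKa + log([A⁻]/[HA]), so log([A⁻]/[HA]) = pH − pKa = 8.26 − 7.5622 = 0.6978. [A⁻]/[HA] = 10^(0.6978) = 4.99

[A⁻]/[HA] = 4.99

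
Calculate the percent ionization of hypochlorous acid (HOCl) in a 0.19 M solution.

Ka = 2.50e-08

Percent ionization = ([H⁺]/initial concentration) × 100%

Using Ka equilibrium: x² + Ka×x - Ka×C = 0. Solving: [H⁺] = 6.8908e-05. Percent = (6.8908e-05/0.19) × 100

Percent ionization = 0.0363%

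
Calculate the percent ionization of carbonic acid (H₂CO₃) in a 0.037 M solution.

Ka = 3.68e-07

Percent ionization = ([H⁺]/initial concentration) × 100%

Using Ka equilibrium: x² + Ka×x - Ka×C = 0. Solving: [H⁺] = 1.1650e-04. Percent = (1.1650e-04/0.037) × 100

Percent ionization = 0.315%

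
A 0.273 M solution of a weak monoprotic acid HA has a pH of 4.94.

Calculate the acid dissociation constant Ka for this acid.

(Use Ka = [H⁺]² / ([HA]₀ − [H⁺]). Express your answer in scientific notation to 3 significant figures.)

[H⁺] = 10^(−pH) = 10^(−4.94) = 1.148e-05 M. For HA ⇌ H⁺ + A⁻, Ka = [H⁺][A⁻]/[HA] = [H⁺]² / ([HA]₀ − [H⁺]) = (1.148e-05)² / (0.273 − 1.148e-05) = 4.83e-10.

K_a = 4.83e-10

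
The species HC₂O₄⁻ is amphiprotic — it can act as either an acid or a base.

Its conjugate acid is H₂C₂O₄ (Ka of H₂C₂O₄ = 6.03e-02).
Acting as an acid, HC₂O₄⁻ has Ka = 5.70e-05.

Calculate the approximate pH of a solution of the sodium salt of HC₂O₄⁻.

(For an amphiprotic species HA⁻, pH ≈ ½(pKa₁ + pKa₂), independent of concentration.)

pKa₁ = -log(6.03e-02) = 1.22; pKa₂ = -log(5.70e-05) = 4.24. For an amphiprotic species, pH ≈ ½(pKa₁ + pKa₂) = ½(1.22 + 4.24) = 2.73.

pH = 2.73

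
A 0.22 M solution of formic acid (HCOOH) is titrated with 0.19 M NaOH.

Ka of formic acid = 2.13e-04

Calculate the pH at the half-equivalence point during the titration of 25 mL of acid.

At half-equivalence [HA] = [A⁻], so Henderson-Hasselbalch gives pH = pKa = -log(2.13e-04) = 3.67.

pH = pKa = 3.67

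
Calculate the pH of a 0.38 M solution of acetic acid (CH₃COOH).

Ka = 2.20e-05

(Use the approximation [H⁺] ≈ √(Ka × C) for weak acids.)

[H⁺] = √(Ka × C) = √(2.20e-05 × 0.38) = 2.8914e-03. pH = -log(2.8914e-03)

pH = 2.54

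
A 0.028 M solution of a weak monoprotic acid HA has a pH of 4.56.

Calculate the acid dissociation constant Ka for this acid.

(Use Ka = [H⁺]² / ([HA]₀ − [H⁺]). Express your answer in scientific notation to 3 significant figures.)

[H⁺] = 10^(−pH) = 10^(−4.56) = 2.754e-05 M. For HA ⇌ H⁺ + A⁻, Ka = [H⁺][A⁻]/[HA] = [H⁺]² / ([HA]₀ − [H⁺]) = (2.754e-05)² / (0.028 − 2.754e-05) = 2.71e-08.

K_a = 2.71e-08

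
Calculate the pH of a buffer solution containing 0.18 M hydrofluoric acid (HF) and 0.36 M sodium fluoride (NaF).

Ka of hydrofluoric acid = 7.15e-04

pKa = -log(7.15e-04) = 3.15. pH = pKa + log([A⁻]/[HA]) = 3.15 + log(0.36/0.18)

pH = 3.45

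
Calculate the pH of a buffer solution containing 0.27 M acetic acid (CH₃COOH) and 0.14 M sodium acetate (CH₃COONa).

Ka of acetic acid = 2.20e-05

pKa = -log(2.20e-05) = 4.66. pH = pKa + log([A⁻]/[HA]) = 4.66 + log(0.14/0.27)

pH = 4.37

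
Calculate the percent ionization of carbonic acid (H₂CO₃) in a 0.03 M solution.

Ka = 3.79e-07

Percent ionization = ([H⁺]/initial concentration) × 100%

Using Ka equilibrium: x² + Ka×x - Ka×C = 0. Solving: [H⁺] = 1.0644e-04. Percent = (1.0644e-04/0.03) × 100

Percent ionization = 0.355%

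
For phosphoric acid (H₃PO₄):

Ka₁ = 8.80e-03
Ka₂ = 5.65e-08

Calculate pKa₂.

pKa₂ = -log(Ka₂) = -log(5.65e-08) = 7.25.

pK_{a2} = 7.25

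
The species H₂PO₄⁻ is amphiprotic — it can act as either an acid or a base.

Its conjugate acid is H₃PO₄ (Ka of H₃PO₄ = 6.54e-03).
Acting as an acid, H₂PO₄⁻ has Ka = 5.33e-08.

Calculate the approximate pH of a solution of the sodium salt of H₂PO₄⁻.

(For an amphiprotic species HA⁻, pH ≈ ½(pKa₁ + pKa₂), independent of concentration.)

pKa₁ = -log(6.54e-03) = 2.18; pKa₂ = -log(5.33e-08) = 7.27. For an amphiprotic species, pH ≈ ½(pKa₁ + pKa₂) = ½(2.18 + 7.27) = 4.73.

pH = 4.73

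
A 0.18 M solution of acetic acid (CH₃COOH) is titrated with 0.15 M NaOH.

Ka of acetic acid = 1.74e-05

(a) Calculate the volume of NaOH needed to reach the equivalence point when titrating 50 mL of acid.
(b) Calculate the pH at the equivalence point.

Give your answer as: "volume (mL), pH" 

moles acid = 0.18 × 50/1000 = 0.009 mol; V_base = moles/0.15 × 1000 = 60.0 mL. At equivalence only the conjugate base is present: [A⁻] = 0.009/0.110 = 8.1818e-02 M. Kb = Kw/Ka = 5.75e-10; [OH⁻] = √(Kb × [A⁻]) = 6.8573e-06; pOH = 5.16; pH = 14 - pOH = 8.84.

V = 60.0 mL, pH = 8.84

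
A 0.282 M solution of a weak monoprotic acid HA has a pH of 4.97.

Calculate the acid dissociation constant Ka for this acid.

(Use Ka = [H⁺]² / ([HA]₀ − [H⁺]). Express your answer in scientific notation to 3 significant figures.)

[H⁺] = 10^(−pH) = 10^(−4.97) = 1.072e-05 M. For HA ⇌ H⁺ + A⁻, Ka = [H⁺][A⁻]/[HA] = [H⁺]² / ([HA]₀ − [H⁺]) = (1.072e-05)² / (0.282 − 1.072e-05) = 4.07e-10.

K_a = 4.07e-10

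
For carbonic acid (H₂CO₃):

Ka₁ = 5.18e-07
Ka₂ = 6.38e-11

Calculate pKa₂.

pKa₂ = -log(Ka₂) = -log(6.38e-11) = 10.20.

pK_{a2} = 10.20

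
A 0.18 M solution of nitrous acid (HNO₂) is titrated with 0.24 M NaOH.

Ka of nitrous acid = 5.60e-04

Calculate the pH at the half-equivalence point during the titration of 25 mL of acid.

At half-equivalence [HA] = [A⁻], so Henderson-Hasselbalch gives pH = pKa = -log(5.60e-04) = 3.25.

pH = pKa = 3.25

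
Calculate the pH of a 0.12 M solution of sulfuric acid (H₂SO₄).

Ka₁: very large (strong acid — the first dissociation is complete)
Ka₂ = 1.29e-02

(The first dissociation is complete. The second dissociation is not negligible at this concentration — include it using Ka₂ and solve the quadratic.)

First dissociation is complete: [H⁺]₀ = [HSO₄⁻]₀ = C = 0.12 M. Second dissociation HSO₄⁻ ⇌ H⁺ + SO₄²⁻: let x = [SO₄²⁻]. Ka₂ = (C + x)·x / (C − x) = 1.29e-02 → x² + (C + Ka₂)·x − Ka₂·C = 0 → x² + 0.13290·x − 1.548e-03 = 0. x = (−0.13290 + √(0.13290² + 4 × 1.548e-03)) / 2 = 1.0774e-02 M. [H⁺] = C + x = 0.12 + 1.0774e-02 = 1.3077e-01 M. pH = -log(1.3077e-01) = 0.88.

pH = 0.88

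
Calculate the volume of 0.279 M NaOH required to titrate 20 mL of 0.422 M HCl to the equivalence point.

At equivalence: moles acid = moles base. moles HCl = 0.422 × 20/1000 = 0.00844 mol. V_base = moles / 0.279 × 1000 = 30.3 mL.

V_{base} = 30.3 mL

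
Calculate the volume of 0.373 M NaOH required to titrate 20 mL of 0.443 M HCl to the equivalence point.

At equivalence: moles acid = moles base. moles HCl = 0.443 × 20/1000 = 0.00886 mol. V_base = moles / 0.373 × 1000 = 23.8 mL.

V_{base} = 23.8 mL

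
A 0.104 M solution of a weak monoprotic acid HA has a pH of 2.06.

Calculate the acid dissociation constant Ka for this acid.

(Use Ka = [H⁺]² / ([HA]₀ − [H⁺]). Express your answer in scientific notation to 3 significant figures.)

[H⁺] = 10^(−pH) = 10^(−2.06) = 8.710e-03 M. For HA ⇌ H⁺ + A⁻, Ka = [H⁺][A⁻]/[HA] = [H⁺]² / ([HA]₀ − [H⁺]) = (8.710e-03)² / (0.104 − 8.710e-03) = 7.96e-04.

K_a = 7.96e-04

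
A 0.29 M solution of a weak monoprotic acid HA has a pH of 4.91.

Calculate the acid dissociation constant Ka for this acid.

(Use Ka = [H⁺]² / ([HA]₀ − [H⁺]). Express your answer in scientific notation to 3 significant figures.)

[H⁺] = 10^(−pH) = 10^(−4.91) = 1.230e-05 M. For HA ⇌ H⁺ + A⁻, Ka = [H⁺][A⁻]/[HA] = [H⁺]² / ([HA]₀ − [H⁺]) = (1.230e-05)² / (0.29 − 1.230e-05) = 5.22e-10.

K_a = 5.22e-10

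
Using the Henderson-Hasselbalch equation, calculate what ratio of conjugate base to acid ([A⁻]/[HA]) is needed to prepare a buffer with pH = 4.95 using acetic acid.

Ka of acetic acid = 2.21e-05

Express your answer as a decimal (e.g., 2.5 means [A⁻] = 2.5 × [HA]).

pKa = -log(2.21e-05) = 4.6556. pH = pKa + log([A⁻]/[HA]), so log([A⁻]/[HA]) = pH − pKa = 4.95 − 4.6556 = 0.2944. [A⁻]/[HA] = 10^(0.2944) = 1.97

[A⁻]/[HA] = 1.97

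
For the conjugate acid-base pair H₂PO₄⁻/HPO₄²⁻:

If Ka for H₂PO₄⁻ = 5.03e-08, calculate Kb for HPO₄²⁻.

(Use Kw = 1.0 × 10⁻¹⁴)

For a conjugate pair Ka × Kb = Kw, so Kb = Kw/Ka = 1.0 × 10⁻¹⁴ / 5.03e-08 = 1.99e-07.

K_b = 1.99e-07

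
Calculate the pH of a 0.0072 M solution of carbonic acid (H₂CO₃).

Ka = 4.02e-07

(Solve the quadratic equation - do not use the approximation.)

x² + Ka×x - Ka×C = 0. Using quadratic formula: [H⁺] = 5.3599e-05

pH = 4.27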